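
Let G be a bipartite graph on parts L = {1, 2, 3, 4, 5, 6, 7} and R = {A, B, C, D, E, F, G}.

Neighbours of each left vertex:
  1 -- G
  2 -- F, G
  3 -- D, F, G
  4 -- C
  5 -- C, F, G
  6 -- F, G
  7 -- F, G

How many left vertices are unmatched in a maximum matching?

For example, pair 1-G, 2-F, 3-D, 4-C.
The set {1, 2, 4, 5, 6, 7} has only 3 neighbours ({C, F, G}), so by Hall's theorem at most 4 of the 7 left vertices can be matched.
That matches 4 of the 7, leaving 3 unmatched; no matching can do better.

3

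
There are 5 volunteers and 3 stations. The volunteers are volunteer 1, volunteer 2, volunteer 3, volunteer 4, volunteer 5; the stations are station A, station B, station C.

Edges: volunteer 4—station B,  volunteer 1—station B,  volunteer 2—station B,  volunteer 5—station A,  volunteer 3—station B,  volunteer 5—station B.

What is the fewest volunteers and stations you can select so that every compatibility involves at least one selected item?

2

{volunteer 5, station B} is a vertex cover of size 2: every edge has an endpoint in this set.
No smaller cover exists because volunteer 1–station B, volunteer 5–station A is a matching of size 2, and a cover must include an endpoint of each of these disjoint edges (König's theorem).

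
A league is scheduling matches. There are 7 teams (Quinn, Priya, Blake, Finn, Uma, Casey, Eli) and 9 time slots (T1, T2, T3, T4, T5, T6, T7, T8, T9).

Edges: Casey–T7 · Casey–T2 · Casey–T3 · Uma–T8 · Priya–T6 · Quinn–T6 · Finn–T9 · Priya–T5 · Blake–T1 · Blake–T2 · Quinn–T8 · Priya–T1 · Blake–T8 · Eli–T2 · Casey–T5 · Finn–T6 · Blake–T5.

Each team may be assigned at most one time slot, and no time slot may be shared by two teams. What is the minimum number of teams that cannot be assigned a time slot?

One maximum matching: Quinn–T6, Priya–T1, Blake–T5, Finn–T9, Uma–T8, Casey–T7, Eli–T2.
All 7 teams are matched, so no larger matching exists.
That matches 7 of the 7, leaving 0 unmatched; no matching can do better.

0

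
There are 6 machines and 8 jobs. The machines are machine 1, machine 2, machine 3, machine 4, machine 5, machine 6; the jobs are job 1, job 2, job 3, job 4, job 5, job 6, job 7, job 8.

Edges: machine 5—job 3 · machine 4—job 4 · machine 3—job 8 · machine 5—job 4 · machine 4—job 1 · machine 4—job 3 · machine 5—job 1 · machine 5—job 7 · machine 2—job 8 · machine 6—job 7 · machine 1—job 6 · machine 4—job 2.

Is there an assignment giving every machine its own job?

The set {machine 2, machine 3} has only 1 neighbour ({job 8}), so by Hall's theorem at most 5 of the 6 machines can be matched.
Hence no matching covers every machine.

No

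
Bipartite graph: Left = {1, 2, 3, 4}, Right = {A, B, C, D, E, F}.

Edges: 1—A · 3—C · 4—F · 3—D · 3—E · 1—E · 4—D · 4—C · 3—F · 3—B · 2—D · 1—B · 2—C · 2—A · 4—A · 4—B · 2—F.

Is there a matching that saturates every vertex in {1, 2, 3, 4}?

Yes

A valid assignment of size 4: 1→B, 2→F, 3→E, 4→A.
Every left vertex is matched, so this matching saturates all of them.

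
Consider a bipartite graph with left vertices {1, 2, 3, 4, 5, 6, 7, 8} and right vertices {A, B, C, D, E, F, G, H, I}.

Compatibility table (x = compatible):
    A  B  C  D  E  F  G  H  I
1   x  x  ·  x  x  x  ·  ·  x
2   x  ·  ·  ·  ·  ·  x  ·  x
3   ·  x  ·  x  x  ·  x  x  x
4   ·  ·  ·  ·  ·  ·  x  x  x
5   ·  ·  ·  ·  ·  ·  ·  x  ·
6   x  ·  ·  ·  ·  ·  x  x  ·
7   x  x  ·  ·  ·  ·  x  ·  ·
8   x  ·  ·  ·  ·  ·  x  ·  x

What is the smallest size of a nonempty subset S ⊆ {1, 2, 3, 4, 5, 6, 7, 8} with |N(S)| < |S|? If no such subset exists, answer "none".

Take S = {2, 4, 5, 6, 8}. Its neighbourhood is {A, G, H, I}, so |N(S)| = 4 < |S| = 5.
Every subset of size less than 5 has at least as many neighbours as members, so 5 is the minimum.

5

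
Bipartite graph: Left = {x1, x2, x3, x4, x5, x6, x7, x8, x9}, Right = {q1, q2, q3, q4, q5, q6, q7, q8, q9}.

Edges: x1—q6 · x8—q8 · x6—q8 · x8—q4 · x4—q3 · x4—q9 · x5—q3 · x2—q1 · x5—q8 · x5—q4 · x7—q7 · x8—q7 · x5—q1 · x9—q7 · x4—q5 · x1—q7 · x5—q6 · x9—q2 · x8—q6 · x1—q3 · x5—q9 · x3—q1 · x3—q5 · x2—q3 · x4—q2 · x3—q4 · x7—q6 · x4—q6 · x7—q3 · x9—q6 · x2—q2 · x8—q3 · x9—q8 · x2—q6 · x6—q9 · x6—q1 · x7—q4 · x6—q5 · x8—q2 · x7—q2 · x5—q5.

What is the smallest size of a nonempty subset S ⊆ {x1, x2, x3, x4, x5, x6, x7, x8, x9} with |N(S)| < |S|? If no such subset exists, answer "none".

none

A matching saturating every left vertex exists, for instance x1→q3, x2→q2, x3→q4, x4→q9, x5→q1, x6→q5, x7→q6, x8→q7, x9→q8.
By Hall's marriage theorem, this means |N(S)| ≥ |S| for every subset S, so no violating subset exists.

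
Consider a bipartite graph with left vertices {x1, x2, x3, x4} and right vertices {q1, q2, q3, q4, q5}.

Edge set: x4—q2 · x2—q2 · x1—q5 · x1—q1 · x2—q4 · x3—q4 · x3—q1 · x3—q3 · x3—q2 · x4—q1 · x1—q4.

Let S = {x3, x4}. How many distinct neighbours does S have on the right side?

4

The union of neighbours of {x3, x4} is {q1, q2, q3, q4}, which has 4 elements.
Since |N(S)| = 4 ≥ |S| = 2, Hall's condition holds for this subset.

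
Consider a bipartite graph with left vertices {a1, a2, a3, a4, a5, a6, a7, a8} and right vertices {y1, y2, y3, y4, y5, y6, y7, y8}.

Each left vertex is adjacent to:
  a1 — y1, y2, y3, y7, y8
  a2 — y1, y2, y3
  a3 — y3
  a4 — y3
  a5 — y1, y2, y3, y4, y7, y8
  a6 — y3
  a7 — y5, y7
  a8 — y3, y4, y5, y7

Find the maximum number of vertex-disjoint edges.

For example, pair a1–y1, a2–y2, a3–y3, a5–y7, a7–y5, a8–y4.
The set {a3, a4, a6} has only 1 neighbour ({y3}), so by Hall's theorem at most 6 of the 8 left vertices can be matched.

6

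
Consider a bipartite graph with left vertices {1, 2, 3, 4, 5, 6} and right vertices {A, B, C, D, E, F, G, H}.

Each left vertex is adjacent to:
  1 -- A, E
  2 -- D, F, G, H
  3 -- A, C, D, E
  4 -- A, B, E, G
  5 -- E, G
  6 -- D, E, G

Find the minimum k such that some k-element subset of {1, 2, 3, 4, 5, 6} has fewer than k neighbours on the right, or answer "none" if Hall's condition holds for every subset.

A matching saturating every left vertex exists, for instance 1→A, 2→F, 3→C, 4→B, 5→G, 6→E.
By Hall's marriage theorem, this means |N(S)| ≥ |S| for every subset S, so no violating subset exists.

none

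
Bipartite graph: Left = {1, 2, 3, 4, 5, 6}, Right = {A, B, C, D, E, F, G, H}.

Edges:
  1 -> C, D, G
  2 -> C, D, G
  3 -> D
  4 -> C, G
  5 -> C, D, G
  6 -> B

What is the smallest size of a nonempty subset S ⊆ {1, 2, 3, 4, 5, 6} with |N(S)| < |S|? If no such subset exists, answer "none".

4

Take S = {1, 2, 3, 4}. Its neighbourhood is {C, D, G}, so |N(S)| = 3 < |S| = 4.
Every subset of size less than 4 has at least as many neighbours as members, so 4 is the minimum.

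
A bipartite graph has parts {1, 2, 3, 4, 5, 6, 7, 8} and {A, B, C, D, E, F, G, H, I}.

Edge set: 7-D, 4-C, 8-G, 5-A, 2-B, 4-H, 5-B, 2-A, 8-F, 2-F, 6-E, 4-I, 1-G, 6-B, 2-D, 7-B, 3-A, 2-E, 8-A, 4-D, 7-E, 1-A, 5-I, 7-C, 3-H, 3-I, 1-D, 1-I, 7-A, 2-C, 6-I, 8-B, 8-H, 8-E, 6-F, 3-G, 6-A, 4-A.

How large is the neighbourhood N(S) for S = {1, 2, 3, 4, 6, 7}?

9

The union of neighbours of {1, 2, 3, 4, 6, 7} is {A, B, C, D, E, F, G, H, I}, which has 9 elements.
Since |N(S)| = 9 ≥ |S| = 6, Hall's condition holds for this subset.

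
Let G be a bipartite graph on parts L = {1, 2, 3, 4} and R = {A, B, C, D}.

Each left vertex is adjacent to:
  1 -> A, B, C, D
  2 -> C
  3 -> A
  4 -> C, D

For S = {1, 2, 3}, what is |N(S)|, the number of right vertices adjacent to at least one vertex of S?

4

The union of neighbours of {1, 2, 3} is {A, B, C, D}, which has 4 elements.
Since |N(S)| = 4 ≥ |S| = 3, Hall's condition holds for this subset.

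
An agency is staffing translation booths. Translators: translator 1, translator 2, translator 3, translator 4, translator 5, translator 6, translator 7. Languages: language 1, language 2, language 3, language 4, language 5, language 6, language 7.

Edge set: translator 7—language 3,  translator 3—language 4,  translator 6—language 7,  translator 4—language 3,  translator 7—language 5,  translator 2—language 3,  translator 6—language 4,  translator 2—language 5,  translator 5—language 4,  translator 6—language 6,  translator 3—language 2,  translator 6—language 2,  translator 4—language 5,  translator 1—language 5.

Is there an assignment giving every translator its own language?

No

The set {translator 1, translator 2, translator 4, translator 7} has only 2 neighbours ({language 3, language 5}), so by Hall's theorem at most 5 of the 7 translators can be matched.
Hence no matching covers every translator.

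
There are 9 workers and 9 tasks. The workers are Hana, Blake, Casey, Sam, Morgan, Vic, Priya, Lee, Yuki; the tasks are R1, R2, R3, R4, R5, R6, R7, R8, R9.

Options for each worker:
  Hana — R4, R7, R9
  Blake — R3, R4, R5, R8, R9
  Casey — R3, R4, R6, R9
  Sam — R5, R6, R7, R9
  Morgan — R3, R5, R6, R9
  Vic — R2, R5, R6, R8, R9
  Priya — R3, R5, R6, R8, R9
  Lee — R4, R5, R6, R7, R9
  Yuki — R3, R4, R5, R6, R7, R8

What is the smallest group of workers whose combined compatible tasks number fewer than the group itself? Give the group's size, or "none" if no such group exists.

Take S = {Hana, Blake, Casey, Sam, Morgan, Priya, Lee, Yuki}. Its neighbourhood is {R3, R4, R5, R6, R7, R8, R9}, so |N(S)| = 7 < |S| = 8.
Every subset of size less than 8 has at least as many neighbours as members, so 8 is the minimum.

8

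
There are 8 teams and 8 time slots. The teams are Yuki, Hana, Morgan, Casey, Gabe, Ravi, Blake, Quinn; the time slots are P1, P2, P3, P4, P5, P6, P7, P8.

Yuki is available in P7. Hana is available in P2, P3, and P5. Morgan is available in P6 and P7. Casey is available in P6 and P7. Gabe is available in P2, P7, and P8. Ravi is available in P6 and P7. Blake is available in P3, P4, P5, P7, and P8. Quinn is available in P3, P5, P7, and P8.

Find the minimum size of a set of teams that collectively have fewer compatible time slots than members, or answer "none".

3

Take S = {Yuki, Morgan, Casey}. Its neighbourhood is {P6, P7}, so |N(S)| = 2 < |S| = 3.
Every subset of size less than 3 has at least as many neighbours as members, so 3 is the minimum.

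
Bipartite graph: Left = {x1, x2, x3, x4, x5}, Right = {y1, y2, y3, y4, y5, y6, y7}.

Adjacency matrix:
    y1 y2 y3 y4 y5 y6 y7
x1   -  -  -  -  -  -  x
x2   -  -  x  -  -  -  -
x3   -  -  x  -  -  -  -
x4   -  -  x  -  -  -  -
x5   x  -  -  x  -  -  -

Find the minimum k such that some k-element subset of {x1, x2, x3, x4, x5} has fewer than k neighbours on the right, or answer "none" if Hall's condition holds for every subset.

2

Take S = {x2, x3}. Its neighbourhood is {y3}, so |N(S)| = 1 < |S| = 2.
No single vertex violates Hall's condition since each has at least one neighbour, so 2 is the minimum.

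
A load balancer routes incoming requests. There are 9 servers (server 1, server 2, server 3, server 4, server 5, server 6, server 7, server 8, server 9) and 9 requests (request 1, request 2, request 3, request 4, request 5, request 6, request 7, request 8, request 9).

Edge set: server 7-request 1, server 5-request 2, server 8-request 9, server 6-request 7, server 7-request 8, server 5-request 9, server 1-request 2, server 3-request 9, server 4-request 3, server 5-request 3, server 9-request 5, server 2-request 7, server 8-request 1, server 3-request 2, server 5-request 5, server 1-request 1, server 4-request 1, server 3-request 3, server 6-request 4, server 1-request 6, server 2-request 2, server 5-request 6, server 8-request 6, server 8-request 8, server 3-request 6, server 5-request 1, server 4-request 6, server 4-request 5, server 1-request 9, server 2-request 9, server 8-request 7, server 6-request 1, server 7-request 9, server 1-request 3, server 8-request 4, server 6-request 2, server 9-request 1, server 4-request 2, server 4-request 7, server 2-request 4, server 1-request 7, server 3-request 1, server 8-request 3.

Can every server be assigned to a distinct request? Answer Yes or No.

One maximum matching: server 1-request 1, server 2-request 9, server 3-request 3, server 4-request 2, server 5-request 6, server 6-request 4, server 7-request 8, server 8-request 7, server 9-request 5.
Every server is matched, so this is a perfect matching.

Yes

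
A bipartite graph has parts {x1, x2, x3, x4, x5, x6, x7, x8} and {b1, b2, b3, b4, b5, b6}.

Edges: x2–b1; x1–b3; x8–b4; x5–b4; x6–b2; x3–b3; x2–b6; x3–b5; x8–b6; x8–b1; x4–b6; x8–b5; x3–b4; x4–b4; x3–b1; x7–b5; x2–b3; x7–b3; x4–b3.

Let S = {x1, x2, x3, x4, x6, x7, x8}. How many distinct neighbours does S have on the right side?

The union of neighbours of {x1, x2, x3, x4, x6, x7, x8} is {b1, b2, b3, b4, b5, b6}, which has 6 elements.
Since |N(S)| = 6 < |S| = 7, Hall's condition fails for this subset.

6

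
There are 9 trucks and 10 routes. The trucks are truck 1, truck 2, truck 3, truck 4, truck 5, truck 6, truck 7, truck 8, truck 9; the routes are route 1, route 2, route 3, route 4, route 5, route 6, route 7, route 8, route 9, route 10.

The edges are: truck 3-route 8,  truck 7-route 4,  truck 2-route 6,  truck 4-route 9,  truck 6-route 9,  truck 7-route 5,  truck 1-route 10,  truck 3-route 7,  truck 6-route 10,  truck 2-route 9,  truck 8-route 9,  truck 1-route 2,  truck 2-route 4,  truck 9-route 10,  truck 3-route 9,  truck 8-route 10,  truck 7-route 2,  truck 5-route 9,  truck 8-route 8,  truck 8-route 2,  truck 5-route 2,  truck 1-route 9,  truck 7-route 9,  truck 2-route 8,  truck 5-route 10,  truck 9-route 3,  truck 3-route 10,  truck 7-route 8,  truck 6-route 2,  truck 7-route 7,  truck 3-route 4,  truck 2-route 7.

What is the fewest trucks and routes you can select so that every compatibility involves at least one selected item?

8

The 8 edges truck 1–route 10, truck 2–route 4, truck 3–route 7, truck 4–route 9, truck 5–route 2, truck 7–route 5, truck 8–route 8, truck 9–route 3 form a matching, so any vertex cover needs at least 8 vertices (one per matched edge).
Conversely {truck 2, truck 3, truck 7, truck 8, truck 9, route 2, route 9, route 10} meets every edge and has exactly 8 vertices, so 8 is optimal.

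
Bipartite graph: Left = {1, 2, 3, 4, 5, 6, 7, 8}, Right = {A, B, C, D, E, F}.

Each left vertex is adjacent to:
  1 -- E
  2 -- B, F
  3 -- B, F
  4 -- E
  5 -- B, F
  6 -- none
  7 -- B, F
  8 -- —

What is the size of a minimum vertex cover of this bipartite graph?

3

{B, E, F} is a vertex cover of size 3: every edge has an endpoint in this set.
No smaller cover exists because 1–E, 2–F, 3–B is a matching of size 3, and a cover must include an endpoint of each of these disjoint edges (König's theorem).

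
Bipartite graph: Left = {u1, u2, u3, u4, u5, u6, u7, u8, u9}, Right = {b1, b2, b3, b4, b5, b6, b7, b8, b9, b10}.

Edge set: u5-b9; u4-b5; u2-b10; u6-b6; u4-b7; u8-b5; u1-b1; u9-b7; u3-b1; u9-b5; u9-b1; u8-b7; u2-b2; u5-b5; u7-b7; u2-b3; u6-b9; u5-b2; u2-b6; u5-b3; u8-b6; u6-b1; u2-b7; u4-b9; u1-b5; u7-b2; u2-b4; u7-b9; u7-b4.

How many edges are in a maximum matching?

One maximum matching: u1-b5, u2-b2, u3-b1, u4-b7, u5-b3, u6-b9, u7-b4, u8-b6.
The set {u1, u3, u4, u6, u8, u9} has only 5 neighbours ({b1, b5, b6, b7, b9}), so by Hall's theorem at most 8 of the 9 left vertices can be matched.

8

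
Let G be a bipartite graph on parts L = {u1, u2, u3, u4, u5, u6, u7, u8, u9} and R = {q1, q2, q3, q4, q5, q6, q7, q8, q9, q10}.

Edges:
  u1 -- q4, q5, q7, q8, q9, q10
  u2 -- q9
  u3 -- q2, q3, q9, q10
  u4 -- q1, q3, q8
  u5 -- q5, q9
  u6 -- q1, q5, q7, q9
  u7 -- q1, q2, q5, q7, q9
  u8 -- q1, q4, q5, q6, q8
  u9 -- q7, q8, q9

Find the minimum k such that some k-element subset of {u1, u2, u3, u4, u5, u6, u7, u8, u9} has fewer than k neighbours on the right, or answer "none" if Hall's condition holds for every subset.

none

A matching saturating every left vertex exists, for instance u1→q4, u2→q9, u3→q2, u4→q3, u5→q5, u6→q1, u7→q7, u8→q6, u9→q8.
By Hall's marriage theorem, this means |N(S)| ≥ |S| for every subset S, so no violating subset exists.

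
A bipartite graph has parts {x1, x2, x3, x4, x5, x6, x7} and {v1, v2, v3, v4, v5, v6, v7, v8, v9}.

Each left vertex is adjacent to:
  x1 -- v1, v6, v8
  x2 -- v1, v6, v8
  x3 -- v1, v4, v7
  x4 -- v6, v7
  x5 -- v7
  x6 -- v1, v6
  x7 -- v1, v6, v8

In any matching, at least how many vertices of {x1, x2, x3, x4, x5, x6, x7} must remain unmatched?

2

A valid assignment of size 5: x1→v8, x2→v1, x3→v4, x4→v6, x5→v7.
The set {x1, x2, x4, x5, x6, x7} has only 4 neighbours ({v1, v6, v7, v8}), so by Hall's theorem at most 5 of the 7 left vertices can be matched.
That matches 5 of the 7, leaving 2 unmatched; no matching can do better.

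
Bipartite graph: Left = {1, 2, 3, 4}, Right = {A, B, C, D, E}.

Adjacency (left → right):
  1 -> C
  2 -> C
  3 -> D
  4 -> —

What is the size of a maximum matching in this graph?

One maximum matching: 1→C, 3→D.
The set {1, 2, 4} has only 1 neighbour ({C}), so by Hall's theorem at most 2 of the 4 left vertices can be matched.

2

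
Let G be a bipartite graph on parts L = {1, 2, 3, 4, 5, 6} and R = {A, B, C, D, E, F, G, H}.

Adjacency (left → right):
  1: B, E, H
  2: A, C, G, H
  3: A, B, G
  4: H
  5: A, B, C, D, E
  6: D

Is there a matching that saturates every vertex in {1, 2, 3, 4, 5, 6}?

Yes

For example, pair 1–E, 2–C, 3–B, 4–H, 5–A, 6–D.
All 6 left vertices are covered.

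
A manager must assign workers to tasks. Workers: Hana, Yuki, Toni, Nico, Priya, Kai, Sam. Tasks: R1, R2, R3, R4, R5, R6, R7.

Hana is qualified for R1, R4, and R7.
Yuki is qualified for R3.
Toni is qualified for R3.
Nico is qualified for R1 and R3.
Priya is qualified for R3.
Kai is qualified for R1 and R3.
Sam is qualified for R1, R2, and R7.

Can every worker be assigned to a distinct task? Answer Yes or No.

The set {Yuki, Toni, Nico, Priya, Kai} has only 2 neighbours ({R1, R3}), so by Hall's theorem at most 4 of the 7 workers can be matched.
Hence no matching covers every worker.

No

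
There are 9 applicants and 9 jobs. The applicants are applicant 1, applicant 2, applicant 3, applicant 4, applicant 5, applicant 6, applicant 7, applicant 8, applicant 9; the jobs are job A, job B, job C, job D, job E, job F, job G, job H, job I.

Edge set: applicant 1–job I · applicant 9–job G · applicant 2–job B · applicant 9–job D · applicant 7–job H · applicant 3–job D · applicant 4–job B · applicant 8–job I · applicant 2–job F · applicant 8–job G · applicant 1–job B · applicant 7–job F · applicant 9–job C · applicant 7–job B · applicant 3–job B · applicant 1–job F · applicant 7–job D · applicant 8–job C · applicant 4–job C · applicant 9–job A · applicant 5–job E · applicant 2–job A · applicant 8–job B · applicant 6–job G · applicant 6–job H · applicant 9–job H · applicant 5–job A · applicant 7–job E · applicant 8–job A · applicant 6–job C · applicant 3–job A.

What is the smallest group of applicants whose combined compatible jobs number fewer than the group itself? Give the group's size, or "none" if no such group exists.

A matching saturating every applicant exists, for instance applicant 1→job I, applicant 2→job F, applicant 3→job A, applicant 4→job C, applicant 5→job E, applicant 6→job G, applicant 7→job H, applicant 8→job B, applicant 9→job D.
By Hall's marriage theorem, this means |N(S)| ≥ |S| for every subset S, so no violating subset exists.

none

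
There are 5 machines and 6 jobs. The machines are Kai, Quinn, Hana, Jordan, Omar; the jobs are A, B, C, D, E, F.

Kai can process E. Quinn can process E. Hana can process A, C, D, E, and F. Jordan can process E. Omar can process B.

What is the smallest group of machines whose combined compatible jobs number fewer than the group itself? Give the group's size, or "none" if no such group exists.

2

Take S = {Kai, Quinn}. Its neighbourhood is {E}, so |N(S)| = 1 < |S| = 2.
No single vertex violates Hall's condition since each has at least one neighbour, so 2 is the minimum.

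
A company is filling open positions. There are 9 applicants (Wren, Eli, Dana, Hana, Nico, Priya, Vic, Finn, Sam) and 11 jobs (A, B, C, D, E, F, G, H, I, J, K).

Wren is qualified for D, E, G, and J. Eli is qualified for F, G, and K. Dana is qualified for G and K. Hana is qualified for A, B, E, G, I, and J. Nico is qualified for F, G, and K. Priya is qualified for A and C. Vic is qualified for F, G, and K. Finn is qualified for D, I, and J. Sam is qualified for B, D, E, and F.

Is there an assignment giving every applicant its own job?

No

The set {Eli, Dana, Nico, Vic} has only 3 neighbours ({F, G, K}), so by Hall's theorem at most 8 of the 9 applicants can be matched.
Hence no matching covers every applicant.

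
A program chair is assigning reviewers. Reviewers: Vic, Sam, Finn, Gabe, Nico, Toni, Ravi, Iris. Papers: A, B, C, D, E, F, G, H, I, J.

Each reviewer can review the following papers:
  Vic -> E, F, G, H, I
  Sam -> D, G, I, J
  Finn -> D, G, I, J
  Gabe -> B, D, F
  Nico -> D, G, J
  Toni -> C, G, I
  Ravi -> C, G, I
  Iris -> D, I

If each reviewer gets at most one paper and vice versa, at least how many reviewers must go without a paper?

1

A valid assignment of size 7: Vic–E, Sam–I, Finn–D, Gabe–B, Nico–J, Toni–G, Ravi–C.
The set {Sam, Finn, Nico, Toni, Ravi, Iris} has only 5 neighbours ({C, D, G, I, J}), so by Hall's theorem at most 7 of the 8 reviewers can be matched.
That matches 7 of the 8, leaving 1 unmatched; no matching can do better.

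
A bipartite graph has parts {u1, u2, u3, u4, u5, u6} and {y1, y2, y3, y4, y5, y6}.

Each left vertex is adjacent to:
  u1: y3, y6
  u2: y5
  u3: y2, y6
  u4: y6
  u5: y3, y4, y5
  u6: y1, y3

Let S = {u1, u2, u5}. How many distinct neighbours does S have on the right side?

4

The union of neighbours of {u1, u2, u5} is {y3, y4, y5, y6}, which has 4 elements.
Since |N(S)| = 4 ≥ |S| = 3, Hall's condition holds for this subset.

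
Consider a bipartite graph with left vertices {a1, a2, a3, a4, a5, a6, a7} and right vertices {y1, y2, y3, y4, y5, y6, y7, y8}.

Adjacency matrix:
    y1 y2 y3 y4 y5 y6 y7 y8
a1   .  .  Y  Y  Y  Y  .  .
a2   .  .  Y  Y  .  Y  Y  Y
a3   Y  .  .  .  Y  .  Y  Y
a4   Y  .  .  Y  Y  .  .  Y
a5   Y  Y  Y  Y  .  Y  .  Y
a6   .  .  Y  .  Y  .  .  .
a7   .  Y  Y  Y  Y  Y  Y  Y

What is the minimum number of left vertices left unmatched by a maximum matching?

0

A valid assignment of size 7: a1–y3, a2–y7, a3–y1, a4–y4, a5–y2, a6–y5, a7–y6.
This saturates every left vertex, so 7 is the maximum.
That matches 7 of the 7, leaving 0 unmatched; no matching can do better.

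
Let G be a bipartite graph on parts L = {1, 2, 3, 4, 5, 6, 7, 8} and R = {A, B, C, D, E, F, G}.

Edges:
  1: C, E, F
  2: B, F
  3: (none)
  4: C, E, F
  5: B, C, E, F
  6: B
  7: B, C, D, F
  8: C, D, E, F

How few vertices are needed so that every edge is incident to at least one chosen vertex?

5

The 5 edges 1–C, 2–F, 4–E, 5–B, 7–D form a matching, so any vertex cover needs at least 5 vertices (one per matched edge).
Conversely {B, C, D, E, F} meets every edge and has exactly 5 vertices, so 5 is optimal.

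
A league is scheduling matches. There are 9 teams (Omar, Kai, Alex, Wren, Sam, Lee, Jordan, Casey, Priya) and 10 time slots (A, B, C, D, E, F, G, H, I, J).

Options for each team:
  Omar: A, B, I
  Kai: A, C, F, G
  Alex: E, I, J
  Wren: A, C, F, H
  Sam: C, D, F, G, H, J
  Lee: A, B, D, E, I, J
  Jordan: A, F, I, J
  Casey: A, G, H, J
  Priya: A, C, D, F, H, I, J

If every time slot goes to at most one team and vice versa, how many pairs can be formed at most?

One maximum matching: Omar–B, Kai–C, Alex–E, Wren–F, Sam–H, Lee–A, Jordan–I, Casey–G, Priya–J.
This saturates every team, so 9 is the maximum.

9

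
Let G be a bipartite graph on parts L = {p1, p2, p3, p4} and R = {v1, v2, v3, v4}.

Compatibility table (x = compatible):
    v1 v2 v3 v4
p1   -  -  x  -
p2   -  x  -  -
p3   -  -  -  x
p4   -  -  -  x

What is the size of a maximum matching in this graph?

3

A valid assignment of size 3: p1-v3, p2-v2, p3-v4.
The set {p3, p4} has only 1 neighbour ({v4}), so by Hall's theorem at most 3 of the 4 left vertices can be matched.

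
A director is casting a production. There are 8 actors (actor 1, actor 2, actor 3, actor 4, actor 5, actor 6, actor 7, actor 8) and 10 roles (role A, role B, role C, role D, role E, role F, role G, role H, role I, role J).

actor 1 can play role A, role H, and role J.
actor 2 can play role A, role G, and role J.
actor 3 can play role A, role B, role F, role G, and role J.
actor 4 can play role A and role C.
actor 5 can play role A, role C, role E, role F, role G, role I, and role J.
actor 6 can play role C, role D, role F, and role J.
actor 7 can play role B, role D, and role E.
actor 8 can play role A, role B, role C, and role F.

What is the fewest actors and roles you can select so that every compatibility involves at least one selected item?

8

{actor 1, actor 2, actor 3, actor 4, actor 5, actor 6, actor 7, actor 8} is a vertex cover of size 8: every edge has an endpoint in this set.
No smaller cover exists because actor 1–role H, actor 2–role A, actor 3–role G, actor 4–role C, actor 5–role F, actor 6–role D, actor 7–role E, actor 8–role B is a matching of size 8, and a cover must include an endpoint of each of these disjoint edges (König's theorem).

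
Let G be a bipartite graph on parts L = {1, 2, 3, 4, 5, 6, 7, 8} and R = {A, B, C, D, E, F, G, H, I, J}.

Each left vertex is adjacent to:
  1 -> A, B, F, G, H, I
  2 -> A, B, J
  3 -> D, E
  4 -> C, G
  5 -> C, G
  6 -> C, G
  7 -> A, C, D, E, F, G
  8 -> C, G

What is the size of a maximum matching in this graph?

One maximum matching: 1–H, 2–B, 3–E, 4–G, 5–C, 7–A.
The set {4, 5, 6, 8} has only 2 neighbours ({C, G}), so by Hall's theorem at most 6 of the 8 left vertices can be matched.

6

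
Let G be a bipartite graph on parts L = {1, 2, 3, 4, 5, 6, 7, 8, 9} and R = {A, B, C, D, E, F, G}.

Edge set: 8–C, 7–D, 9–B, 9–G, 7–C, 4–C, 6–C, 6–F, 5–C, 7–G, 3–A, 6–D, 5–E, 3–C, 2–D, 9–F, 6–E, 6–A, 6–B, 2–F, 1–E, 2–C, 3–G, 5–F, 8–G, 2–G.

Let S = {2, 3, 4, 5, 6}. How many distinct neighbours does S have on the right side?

7

The union of neighbours of {2, 3, 4, 5, 6} is {A, B, C, D, E, F, G}, which has 7 elements.
Since |N(S)| = 7 ≥ |S| = 5, Hall's condition holds for this subset.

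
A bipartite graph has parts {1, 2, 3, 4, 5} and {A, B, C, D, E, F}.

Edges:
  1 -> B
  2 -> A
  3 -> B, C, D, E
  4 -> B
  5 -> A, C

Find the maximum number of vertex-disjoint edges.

4

One maximum matching: 1–B, 2–A, 3–E, 5–C.
The set {1, 4} has only 1 neighbour ({B}), so by Hall's theorem at most 4 of the 5 left vertices can be matched.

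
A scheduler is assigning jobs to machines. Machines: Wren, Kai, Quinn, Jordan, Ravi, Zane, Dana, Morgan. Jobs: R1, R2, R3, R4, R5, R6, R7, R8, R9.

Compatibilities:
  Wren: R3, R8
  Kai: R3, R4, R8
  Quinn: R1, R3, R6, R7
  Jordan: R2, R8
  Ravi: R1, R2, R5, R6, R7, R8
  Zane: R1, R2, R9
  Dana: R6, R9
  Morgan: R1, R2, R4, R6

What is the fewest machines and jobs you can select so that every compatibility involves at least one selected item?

8

The 8 edges Wren–R3, Kai–R8, Quinn–R7, Jordan–R2, Ravi–R1, Zane–R9, Dana–R6, Morgan–R4 form a matching, so any vertex cover needs at least 8 vertices (one per matched edge).
Conversely {Wren, Kai, Quinn, Jordan, Ravi, Zane, Dana, Morgan} meets every edge and has exactly 8 vertices, so 8 is optimal.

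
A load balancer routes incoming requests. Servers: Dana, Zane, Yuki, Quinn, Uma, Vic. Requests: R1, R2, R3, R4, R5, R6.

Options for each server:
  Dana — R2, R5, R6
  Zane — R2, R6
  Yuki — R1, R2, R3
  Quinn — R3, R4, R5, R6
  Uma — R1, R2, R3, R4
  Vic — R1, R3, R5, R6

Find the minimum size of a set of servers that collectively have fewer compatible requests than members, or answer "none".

none

A matching saturating every server exists, for instance Dana→R6, Zane→R2, Yuki→R3, Quinn→R4, Uma→R1, Vic→R5.
By Hall's marriage theorem, this means |N(S)| ≥ |S| for every subset S, so no violating subset exists.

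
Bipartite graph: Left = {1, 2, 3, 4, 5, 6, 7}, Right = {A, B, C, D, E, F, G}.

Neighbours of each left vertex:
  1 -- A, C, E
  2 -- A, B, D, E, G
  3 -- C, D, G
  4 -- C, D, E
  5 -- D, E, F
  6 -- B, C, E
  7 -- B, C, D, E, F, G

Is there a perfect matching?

A valid assignment of size 7: 1–E, 2–A, 3–D, 4–C, 5–F, 6–B, 7–G.
All 7 left vertices are covered.

Yes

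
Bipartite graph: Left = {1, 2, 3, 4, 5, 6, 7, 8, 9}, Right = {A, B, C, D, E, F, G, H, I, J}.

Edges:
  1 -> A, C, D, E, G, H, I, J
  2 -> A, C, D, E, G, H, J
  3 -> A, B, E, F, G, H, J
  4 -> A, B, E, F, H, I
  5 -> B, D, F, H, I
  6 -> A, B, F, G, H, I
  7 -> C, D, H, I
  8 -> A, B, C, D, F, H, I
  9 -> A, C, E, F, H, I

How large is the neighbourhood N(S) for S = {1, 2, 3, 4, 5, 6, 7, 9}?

The union of neighbours of {1, 2, 3, 4, 5, 6, 7, 9} is {A, B, C, D, E, F, G, H, I, J}, which has 10 elements.
Since |N(S)| = 10 ≥ |S| = 8, Hall's condition holds for this subset.

10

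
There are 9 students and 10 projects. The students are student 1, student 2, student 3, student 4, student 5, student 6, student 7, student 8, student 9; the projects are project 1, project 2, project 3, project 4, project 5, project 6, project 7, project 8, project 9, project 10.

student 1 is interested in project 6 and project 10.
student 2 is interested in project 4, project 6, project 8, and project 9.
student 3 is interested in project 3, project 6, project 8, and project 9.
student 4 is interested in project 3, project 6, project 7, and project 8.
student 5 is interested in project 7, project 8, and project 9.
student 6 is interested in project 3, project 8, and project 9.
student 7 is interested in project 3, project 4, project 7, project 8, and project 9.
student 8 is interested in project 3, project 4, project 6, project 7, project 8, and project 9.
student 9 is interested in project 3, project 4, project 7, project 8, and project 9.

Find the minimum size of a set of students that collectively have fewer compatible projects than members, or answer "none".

7

Take S = {student 2, student 3, student 4, student 5, student 6, student 7, student 8}. Its neighbourhood is {project 3, project 4, project 6, project 7, project 8, project 9}, so |N(S)| = 6 < |S| = 7.
Every subset of size less than 7 has at least as many neighbours as members, so 7 is the minimum.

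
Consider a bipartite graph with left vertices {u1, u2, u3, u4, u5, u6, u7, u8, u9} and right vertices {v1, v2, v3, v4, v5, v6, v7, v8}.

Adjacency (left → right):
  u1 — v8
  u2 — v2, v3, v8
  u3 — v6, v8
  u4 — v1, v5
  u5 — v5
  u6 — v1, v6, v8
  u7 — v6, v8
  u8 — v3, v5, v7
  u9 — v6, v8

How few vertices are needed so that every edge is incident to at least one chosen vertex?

6

{u2, u8, v1, v5, v6, v8} is a vertex cover of size 6: every edge has an endpoint in this set.
No smaller cover exists because u1–v8, u2–v2, u3–v6, u4–v1, u5–v5, u8–v7 is a matching of size 6, and a cover must include an endpoint of each of these disjoint edges (König's theorem).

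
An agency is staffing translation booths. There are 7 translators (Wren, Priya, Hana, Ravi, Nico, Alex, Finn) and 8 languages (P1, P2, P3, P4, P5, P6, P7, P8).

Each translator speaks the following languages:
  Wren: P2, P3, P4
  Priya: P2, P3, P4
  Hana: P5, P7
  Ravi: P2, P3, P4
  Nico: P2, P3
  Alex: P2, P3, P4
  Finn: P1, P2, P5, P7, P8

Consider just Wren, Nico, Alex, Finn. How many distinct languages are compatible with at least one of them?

The union of neighbours of {Wren, Nico, Alex, Finn} is {P1, P2, P3, P4, P5, P7, P8}, which has 7 elements.
Since |N(S)| = 7 ≥ |S| = 4, Hall's condition holds for this subset.

7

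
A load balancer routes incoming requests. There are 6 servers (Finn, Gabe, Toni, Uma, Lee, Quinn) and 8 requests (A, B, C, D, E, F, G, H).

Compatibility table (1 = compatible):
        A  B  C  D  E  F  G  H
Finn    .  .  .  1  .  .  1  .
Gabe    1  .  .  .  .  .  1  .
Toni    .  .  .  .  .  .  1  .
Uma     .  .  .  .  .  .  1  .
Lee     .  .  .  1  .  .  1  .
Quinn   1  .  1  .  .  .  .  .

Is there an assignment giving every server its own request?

The set {Finn, Toni, Uma, Lee} has only 2 neighbours ({D, G}), so by Hall's theorem at most 4 of the 6 servers can be matched.
Hence no matching covers every server.

No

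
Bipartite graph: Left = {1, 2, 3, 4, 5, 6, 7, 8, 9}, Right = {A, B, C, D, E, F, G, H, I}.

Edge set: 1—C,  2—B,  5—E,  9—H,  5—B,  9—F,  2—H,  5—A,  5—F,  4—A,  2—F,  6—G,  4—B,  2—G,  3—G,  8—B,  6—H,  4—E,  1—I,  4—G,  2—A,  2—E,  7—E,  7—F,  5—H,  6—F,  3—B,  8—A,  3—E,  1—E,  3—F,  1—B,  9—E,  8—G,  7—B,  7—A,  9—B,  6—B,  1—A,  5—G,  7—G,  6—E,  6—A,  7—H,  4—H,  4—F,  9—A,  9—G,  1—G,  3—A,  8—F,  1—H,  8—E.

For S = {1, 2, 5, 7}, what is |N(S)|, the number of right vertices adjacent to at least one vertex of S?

The union of neighbours of {1, 2, 5, 7} is {A, B, C, E, F, G, H, I}, which has 8 elements.
Since |N(S)| = 8 ≥ |S| = 4, Hall's condition holds for this subset.

8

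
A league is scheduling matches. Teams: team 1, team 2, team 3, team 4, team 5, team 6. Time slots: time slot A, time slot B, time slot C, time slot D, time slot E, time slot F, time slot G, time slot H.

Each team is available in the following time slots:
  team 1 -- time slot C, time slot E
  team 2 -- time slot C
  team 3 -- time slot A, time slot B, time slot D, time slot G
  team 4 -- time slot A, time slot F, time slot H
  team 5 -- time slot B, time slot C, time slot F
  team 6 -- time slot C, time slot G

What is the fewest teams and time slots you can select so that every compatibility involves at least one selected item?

6

A maximum matching has 6 edges (e.g. team 1–time slot E, team 2–time slot C, team 3–time slot D, team 4–time slot H, team 5–time slot F, team 6–time slot G).
By König's theorem the minimum vertex cover has the same size. One such cover is {team 1, team 2, team 3, team 4, team 5, team 6}.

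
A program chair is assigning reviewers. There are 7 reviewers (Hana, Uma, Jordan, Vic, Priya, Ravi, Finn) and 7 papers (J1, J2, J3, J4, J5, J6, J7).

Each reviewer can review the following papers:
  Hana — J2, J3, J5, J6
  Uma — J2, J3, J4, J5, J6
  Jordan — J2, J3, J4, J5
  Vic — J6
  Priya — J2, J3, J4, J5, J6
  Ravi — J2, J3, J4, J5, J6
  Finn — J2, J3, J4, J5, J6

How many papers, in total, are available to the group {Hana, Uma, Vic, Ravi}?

The union of neighbours of {Hana, Uma, Vic, Ravi} is {J2, J3, J4, J5, J6}, which has 5 elements.
Since |N(S)| = 5 ≥ |S| = 4, Hall's condition holds for this subset.

5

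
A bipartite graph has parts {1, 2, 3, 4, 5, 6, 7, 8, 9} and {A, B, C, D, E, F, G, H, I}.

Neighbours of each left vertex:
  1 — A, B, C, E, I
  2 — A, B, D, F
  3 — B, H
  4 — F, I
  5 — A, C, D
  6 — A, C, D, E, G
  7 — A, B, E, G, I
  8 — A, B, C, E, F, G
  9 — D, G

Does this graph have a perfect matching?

Yes

One maximum matching: 1→B, 2→F, 3→H, 4→I, 5→C, 6→D, 7→E, 8→A, 9→G.
Every left vertex is matched, so this is a perfect matching.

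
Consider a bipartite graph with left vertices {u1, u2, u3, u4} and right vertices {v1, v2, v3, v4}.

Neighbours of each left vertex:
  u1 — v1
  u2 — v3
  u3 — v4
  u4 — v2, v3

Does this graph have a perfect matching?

Yes

For example, pair u1–v1, u2–v3, u3–v4, u4–v2.
Every left vertex is matched, so this is a perfect matching.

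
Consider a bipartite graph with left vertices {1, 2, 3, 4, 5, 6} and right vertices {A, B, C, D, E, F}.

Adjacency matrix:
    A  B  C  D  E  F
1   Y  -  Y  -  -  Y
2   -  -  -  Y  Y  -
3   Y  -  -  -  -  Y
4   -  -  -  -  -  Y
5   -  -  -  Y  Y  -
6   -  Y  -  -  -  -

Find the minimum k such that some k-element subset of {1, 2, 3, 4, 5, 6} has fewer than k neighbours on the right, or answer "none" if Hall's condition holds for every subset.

none

A matching saturating every left vertex exists, for instance 1→C, 2→D, 3→A, 4→F, 5→E, 6→B.
By Hall's marriage theorem, this means |N(S)| ≥ |S| for every subset S, so no violating subset exists.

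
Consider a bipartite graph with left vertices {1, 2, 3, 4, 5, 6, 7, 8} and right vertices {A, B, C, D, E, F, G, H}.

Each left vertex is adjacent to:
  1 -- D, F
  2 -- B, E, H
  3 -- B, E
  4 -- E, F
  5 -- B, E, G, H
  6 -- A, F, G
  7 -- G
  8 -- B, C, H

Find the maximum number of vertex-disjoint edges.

8

A valid assignment of size 8: 1–D, 2–H, 3–E, 4–F, 5–B, 6–A, 7–G, 8–C.
This saturates every left vertex, so 8 is the maximum.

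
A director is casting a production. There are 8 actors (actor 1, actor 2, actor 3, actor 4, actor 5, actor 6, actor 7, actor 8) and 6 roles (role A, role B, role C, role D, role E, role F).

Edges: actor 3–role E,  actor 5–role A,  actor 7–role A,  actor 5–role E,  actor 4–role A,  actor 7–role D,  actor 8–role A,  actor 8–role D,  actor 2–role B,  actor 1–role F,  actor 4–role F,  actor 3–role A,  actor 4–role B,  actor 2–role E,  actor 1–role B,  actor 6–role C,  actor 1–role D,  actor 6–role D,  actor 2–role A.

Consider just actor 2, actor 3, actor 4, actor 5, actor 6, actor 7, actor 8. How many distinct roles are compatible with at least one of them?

The union of neighbours of {actor 2, actor 3, actor 4, actor 5, actor 6, actor 7, actor 8} is {role A, role B, role C, role D, role E, role F}, which has 6 elements.
Since |N(S)| = 6 < |S| = 7, Hall's condition fails for this subset.

6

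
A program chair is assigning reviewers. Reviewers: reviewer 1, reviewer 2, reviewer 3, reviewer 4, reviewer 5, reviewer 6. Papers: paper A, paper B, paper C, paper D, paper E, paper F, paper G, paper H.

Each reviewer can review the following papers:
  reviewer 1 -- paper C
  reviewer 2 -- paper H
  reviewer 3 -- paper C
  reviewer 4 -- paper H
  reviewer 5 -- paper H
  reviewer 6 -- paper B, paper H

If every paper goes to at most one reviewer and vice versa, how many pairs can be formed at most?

3

For example, pair reviewer 1–paper C, reviewer 2–paper H, reviewer 6–paper B.
The set {reviewer 1, reviewer 2, reviewer 3, reviewer 4, reviewer 5} has only 2 neighbours ({paper C, paper H}), so by Hall's theorem at most 3 of the 6 reviewers can be matched.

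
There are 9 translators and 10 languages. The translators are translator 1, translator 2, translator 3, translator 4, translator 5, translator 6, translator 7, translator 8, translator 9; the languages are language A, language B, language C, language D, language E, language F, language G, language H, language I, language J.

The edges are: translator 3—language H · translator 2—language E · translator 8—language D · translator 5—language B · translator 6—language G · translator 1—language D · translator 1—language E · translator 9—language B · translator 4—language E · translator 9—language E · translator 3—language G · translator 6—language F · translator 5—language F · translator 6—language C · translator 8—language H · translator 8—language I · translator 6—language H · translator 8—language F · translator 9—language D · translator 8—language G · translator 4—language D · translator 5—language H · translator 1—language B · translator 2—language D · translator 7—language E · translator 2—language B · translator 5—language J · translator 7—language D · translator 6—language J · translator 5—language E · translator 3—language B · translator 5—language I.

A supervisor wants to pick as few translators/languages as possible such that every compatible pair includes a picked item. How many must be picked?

The 7 edges translator 1–language D, translator 2–language B, translator 3–language G, translator 4–language E, translator 5–language I, translator 6–language J, translator 8–language F form a matching, so any vertex cover needs at least 7 vertices (one per matched edge).
Conversely {translator 3, translator 5, translator 6, translator 8, language B, language D, language E} meets every edge and has exactly 7 vertices, so 7 is optimal.

7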